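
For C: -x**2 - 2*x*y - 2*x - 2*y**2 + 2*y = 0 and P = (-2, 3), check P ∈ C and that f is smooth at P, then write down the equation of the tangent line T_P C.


Tangent line at P: -4*x - 6*y + 10 = 0.

Step 1: f(-2, 3) = 0, so P lies on C.
Step 2: partial derivatives
  f_x(x, y) = -2*x - 2*y - 2, f_y(x, y) = -2*x - 4*y + 2.
  f_x(P) = -4, f_y(P) = -6 (gradient nonzero, so P is smooth).
Step 3: tangent line at P: -4·(x − -2) + -6·(y − 3) = 0.
Expanding: -4*x - 6*y + 10 = 0.


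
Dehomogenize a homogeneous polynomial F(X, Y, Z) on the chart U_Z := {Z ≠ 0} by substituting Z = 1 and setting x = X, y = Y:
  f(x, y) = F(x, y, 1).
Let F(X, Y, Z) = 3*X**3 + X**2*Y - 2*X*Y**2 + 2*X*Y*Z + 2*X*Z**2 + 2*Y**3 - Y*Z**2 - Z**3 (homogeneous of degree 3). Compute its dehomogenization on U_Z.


f(x, y) = 3*x**3 + x**2*y - 2*x*y**2 + 2*x*y + 2*x + 2*y**3 - y - 1

On U_Z we set Z = 1. Each monomial c·X^i·Y^j·Z^k in F becomes c·x^i·y^j·1^k = c·x^i·y^j.
Substituting Z = 1: F(X, Y, 1) = 3*x**3 + x**2*y - 2*x*y**2 + 2*x*y + 2*x + 2*y**3 - y - 1.
Note: deg(f) ≤ deg(F) = 3; strict inequality happens when F is divisible by Z (lost terms).


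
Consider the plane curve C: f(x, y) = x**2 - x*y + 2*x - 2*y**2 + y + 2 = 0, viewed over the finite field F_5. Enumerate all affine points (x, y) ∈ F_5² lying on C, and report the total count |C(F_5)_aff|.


Affine F_5-points: {(1, 0), (2, 0), (2, 2), (3, 2)}; count = 4.

For each of the 25 pairs (x, y) ∈ F_5², evaluate f(x, y) mod 5. Record the zeros.
  x = 0: [0↦2, 1↦1, 2↦1, 3↦2, 4↦4]  zeros at y ∈ ∅
  x = 1: [0↦0, 1↦3, 2↦2, 3↦2, 4↦3]  zeros at y ∈ {0}
  x = 2: [0↦0, 1↦2, 2↦0, 3↦4, 4↦4]  zeros at y ∈ {0, 2}
  x = 3: [0↦2, 1↦3, 2↦0, 3↦3, 4↦2]  zeros at y ∈ {2}
  x = 4: [0↦1, 1↦1, 2↦2, 3↦4, 4↦2]  zeros at y ∈ ∅
Collecting zeros: affine points = {(1, 0), (2, 0), (2, 2), (3, 2)}.
Total count |C(F_5)_aff| = 4.


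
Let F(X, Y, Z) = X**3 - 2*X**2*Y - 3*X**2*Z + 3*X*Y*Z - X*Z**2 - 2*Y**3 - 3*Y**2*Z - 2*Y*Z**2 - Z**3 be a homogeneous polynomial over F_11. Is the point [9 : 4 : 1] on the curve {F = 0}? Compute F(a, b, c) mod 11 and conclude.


F(9,4,1) ≡ 5 (mod 11); P is NOT on the curve.

Evaluate F(9, 4, 1) term-by-term (mod 11).
  X**3 ↦ 1·729·1·1 = 729
  -2*X**2*Y ↦ -2·81·4·1 = -648
  -3*X**2*Z ↦ -3·81·1·1 = -243
  3*X*Y*Z ↦ 3·9·4·1 = 108
  -X*Z**2 ↦ -1·9·1·1 = -9
  -2*Y**3 ↦ -2·1·64·1 = -128
  -3*Y**2*Z ↦ -3·1·16·1 = -48
  -2*Y*Z**2 ↦ -2·1·4·1 = -8
  -Z**3 ↦ -1·1·1·1 = -1
Sum: F(9, 4, 1) = (729) + (-648) + (-243) + (108) + (-9) + (-128) + (-48) + (-8) + (-1) = -248.
Reducing mod 11: -248 ≡ 5 (mod 11).
Since F(a, b, c) ≡ 5 ≠ 0 (mod 11), P does NOT lie on the curve.


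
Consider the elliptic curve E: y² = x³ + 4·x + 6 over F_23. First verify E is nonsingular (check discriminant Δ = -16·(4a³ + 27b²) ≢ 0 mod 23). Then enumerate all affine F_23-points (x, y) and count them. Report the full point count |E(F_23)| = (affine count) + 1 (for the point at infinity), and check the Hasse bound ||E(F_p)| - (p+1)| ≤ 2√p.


Affine points = {(0, 11), (0, 12), (5, 6), (5, 17), (6, 4), (6, 19), (7, 3), (7, 20), (9, 9), (9, 14), (11, 1), (11, 22), (13, 1), (13, 22), (14, 0), (16, 7), (16, 16), (19, 8), (19, 15), (20, 6), (20, 17), (21, 6), (21, 17), (22, 1), (22, 22)}; affine count = 25; |E(F_23)| = 26.

Discriminant check: Δ ∝ 4a³ + 27b² = 4·4³ + 27·6² = 4·64 + 27·36 ≡ 9 (mod 23). Nonzero ⇒ E is nonsingular.
For each x ∈ F_23, compute rhs = x³ + 4·x + 6 mod 23, then count y ∈ F_23 with y² ≡ rhs.
  x = 0: rhs = 6, matching y values: 11, 12 (2 points).
  x = 1: rhs = 11, matching y values: none (0 points).
  x = 2: rhs = 22, matching y values: none (0 points).
  x = 3: rhs = 22, matching y values: none (0 points).
  x = 4: rhs = 17, matching y values: none (0 points).
  x = 5: rhs = 13, matching y values: 6, 17 (2 points).
  x = 6: rhs = 16, matching y values: 4, 19 (2 points).
  x = 7: rhs = 9, matching y values: 3, 20 (2 points).
  x = 8: rhs = 21, matching y values: none (0 points).
  x = 9: rhs = 12, matching y values: 9, 14 (2 points).
  x = 10: rhs = 11, matching y values: none (0 points).
  x = 11: rhs = 1, matching y values: 1, 22 (2 points).
  x = 12: rhs = 11, matching y values: none (0 points).
  x = 13: rhs = 1, matching y values: 1, 22 (2 points).
  x = 14: rhs = 0, matching y values: 0 (1 points).
  x = 15: rhs = 14, matching y values: none (0 points).
  x = 16: rhs = 3, matching y values: 7, 16 (2 points).
  x = 17: rhs = 19, matching y values: none (0 points).
  x = 18: rhs = 22, matching y values: none (0 points).
  x = 19: rhs = 18, matching y values: 8, 15 (2 points).
  x = 20: rhs = 13, matching y values: 6, 17 (2 points).
  x = 21: rhs = 13, matching y values: 6, 17 (2 points).
  x = 22: rhs = 1, matching y values: 1, 22 (2 points).
Total affine count: 25.
Full point count |E(F_23)| = 25 + 1 = 26.
Hasse bound: |26 − (23+1)| = |2| = 2 ≤ 2√23 ≈ 9.5917 ✓.


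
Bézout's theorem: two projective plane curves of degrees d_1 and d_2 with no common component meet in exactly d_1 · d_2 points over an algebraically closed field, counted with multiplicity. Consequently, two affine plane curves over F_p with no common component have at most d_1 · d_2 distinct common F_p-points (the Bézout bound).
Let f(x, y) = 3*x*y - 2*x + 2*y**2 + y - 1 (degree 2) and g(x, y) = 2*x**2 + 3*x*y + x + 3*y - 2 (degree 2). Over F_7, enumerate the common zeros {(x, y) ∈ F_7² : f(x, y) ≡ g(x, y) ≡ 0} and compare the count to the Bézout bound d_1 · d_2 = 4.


Common zeros: ∅; count = 0; Bézout bound = 4.

deg(f) = 2, deg(g) = 2, so Bézout bound = 4.
Scan x ∈ F_7. For each x, list the y ∈ F_7 with f(x, y) ≡ 0 and those with g(x, y) ≡ 0 (mod 7); the common zeros in that column are the intersection.
  x = 0: f ≡ 0 at y ∈ {4, 6}; g ≡ 0 at y ∈ {3}; common: ∅.
  x = 1: f ≡ 0 at y ∈ ∅; g ≡ 0 at y ∈ {1}; common: ∅.
  x = 2: f ≡ 0 at y ∈ ∅; g ≡ 0 at y ∈ {3}; common: ∅.
  x = 3: f ≡ 0 at y ∈ {0, 2}; g ≡ 0 at y ∈ {6}; common: ∅.
  x = 4: f ≡ 0 at y ∈ ∅; g ≡ 0 at y ∈ {1}; common: ∅.
  x = 5: f ≡ 0 at y ∈ {1, 5}; g ≡ 0 at y ∈ {6}; common: ∅.
  x = 6: f ≡ 0 at y ∈ ∅; g ≡ 0 at y ∈ ∅; common: ∅.
Collecting: common zeros = ∅, so the count is 0.
Comparison with the Bézout bound: 0 ≤ 4 = deg(f)·deg(g), as expected for curves with no common component (the affine F_7-count falls short of the bound because intersections may lie at infinity, over extension fields, or carry multiplicity).


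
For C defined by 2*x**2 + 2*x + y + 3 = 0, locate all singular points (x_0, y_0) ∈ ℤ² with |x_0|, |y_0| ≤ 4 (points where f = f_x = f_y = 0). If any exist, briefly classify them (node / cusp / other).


No singular points in the scanned grid; C is smooth there.

Compute partial derivatives:
  f_x = 4*x + 2.
  f_y = 1.
f_y = 1 is a nonzero constant, so f_y never vanishes: no point (x, y) can satisfy f = f_x = f_y = 0. In particular no (x, y) ∈ {−4, ..., 4}² is singular; the curve is smooth.


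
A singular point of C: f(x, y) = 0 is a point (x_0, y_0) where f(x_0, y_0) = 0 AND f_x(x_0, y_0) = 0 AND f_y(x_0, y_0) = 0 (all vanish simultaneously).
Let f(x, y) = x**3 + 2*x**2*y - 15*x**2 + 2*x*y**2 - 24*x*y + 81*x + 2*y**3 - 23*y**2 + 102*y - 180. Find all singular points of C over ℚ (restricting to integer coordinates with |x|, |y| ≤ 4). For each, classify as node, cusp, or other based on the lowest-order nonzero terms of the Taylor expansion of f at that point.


Singular points: {(3, 3)}; classification: cusp.

Compute partial derivatives:
  f_x = 3*x**2 + 4*x*y - 30*x + 2*y**2 - 24*y + 81.
  f_y = 2*x**2 + 4*x*y - 24*x + 6*y**2 - 46*y + 102.
Scan x_0 ∈ {−4, ..., 4}. For each x_0, f_y(x_0, y) is a polynomial in y; find its integer roots y ∈ {−4, ..., 4}, then test f_x and f at those candidates.
  x = -4: f_y(-4, y) = 6*y**2 - 62*y + 230; no integer root y with |y| ≤ 4.
  x = -3: f_y(-3, y) = 6*y**2 - 58*y + 192; no integer root y with |y| ≤ 4.
  x = -2: f_y(-2, y) = 6*y**2 - 54*y + 158; no integer root y with |y| ≤ 4.
  x = -1: f_y(-1, y) = 6*y**2 - 50*y + 128; no integer root y with |y| ≤ 4.
  x = 0: f_y(0, y) = 6*y**2 - 46*y + 102; no integer root y with |y| ≤ 4.
  x = 1: f_y(1, y) = 6*y**2 - 42*y + 80; no integer root y with |y| ≤ 4.
  x = 2: f_y(2, y) = 6*y**2 - 38*y + 62; no integer root y with |y| ≤ 4.
  x = 3: f_y(3, y) = 6*y**2 - 34*y + 48; vanishes at y ∈ {3}. (3, 3): f_x = 0, f = 0 — SINGULAR.
  x = 4: f_y(4, y) = 6*y**2 - 30*y + 38; no integer root y with |y| ≤ 4.
Only singular point on the grid: (3, 3).
Classify: substitute x = 3 + u, y = 3 + v and expand: f = u**3 + 2*u**2*v + 2*u*v**2 + 2*v**3 + v**2.
No constant or linear terms (consistent with a singular point). Quadratic part: v**2. Cubic part: u**3 + 2*u**2*v + 2*u*v**2 + 2*v**3.
The quadratic part v**2 is a perfect square, so there is a single (double) tangent line v = 0, i.e. y = 3. Restricting the cubic part to that line (v = 0) leaves u**3 ≠ 0, so f is not divisible by v and the branch is v² ≈ -u**3 to lowest order — this is a cusp.
Classification: cusp.


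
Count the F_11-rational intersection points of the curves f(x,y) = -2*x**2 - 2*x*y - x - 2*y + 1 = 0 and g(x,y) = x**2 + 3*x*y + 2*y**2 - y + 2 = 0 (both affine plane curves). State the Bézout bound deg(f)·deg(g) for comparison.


Common zeros: {(7, 10), (10, 5), (10, 8)}; count = 3; Bézout bound = 4.

deg(f) = 2, deg(g) = 2, so Bézout bound = 4.
Scan x ∈ F_11. For each x, list the y ∈ F_11 with f(x, y) ≡ 0 and those with g(x, y) ≡ 0 (mod 11); the common zeros in that column are the intersection.
  x = 0: f ≡ 0 at y ∈ {6}; g ≡ 0 at y ∈ ∅; common: ∅.
  x = 1: f ≡ 0 at y ∈ {5}; g ≡ 0 at y ∈ ∅; common: ∅.
  x = 2: f ≡ 0 at y ∈ {4}; g ≡ 0 at y ∈ ∅; common: ∅.
  x = 3: f ≡ 0 at y ∈ {3}; g ≡ 0 at y ∈ {0, 7}; common: ∅.
  x = 4: f ≡ 0 at y ∈ {2}; g ≡ 0 at y ∈ ∅; common: ∅.
  x = 5: f ≡ 0 at y ∈ {1}; g ≡ 0 at y ∈ ∅; common: ∅.
  x = 6: f ≡ 0 at y ∈ {0}; g ≡ 0 at y ∈ ∅; common: ∅.
  x = 7: f ≡ 0 at y ∈ {10}; g ≡ 0 at y ∈ {2, 10}; common: {10}.
  x = 8: f ≡ 0 at y ∈ {9}; g ≡ 0 at y ∈ {0, 5}; common: ∅.
  x = 9: f ≡ 0 at y ∈ {8}; g ≡ 0 at y ∈ {2, 7}; common: ∅.
  x = 10: f ≡ 0 at y ∈ {0, 1, 2, 3, 4, 5, 6, 7, 8, 9, 10}; g ≡ 0 at y ∈ {5, 8}; common: {5, 8}.
Collecting: common zeros = {(7, 10), (10, 5), (10, 8)}, so the count is 3.
Comparison with the Bézout bound: 3 ≤ 4 = deg(f)·deg(g), as expected for curves with no common component (the affine F_11-count falls short of the bound because intersections may lie at infinity, over extension fields, or carry multiplicity).


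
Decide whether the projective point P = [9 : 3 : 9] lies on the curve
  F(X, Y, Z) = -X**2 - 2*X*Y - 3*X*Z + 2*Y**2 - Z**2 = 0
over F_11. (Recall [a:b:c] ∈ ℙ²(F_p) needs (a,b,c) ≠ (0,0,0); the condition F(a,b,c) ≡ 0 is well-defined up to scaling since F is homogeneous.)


F(9,3,9) ≡ 10 (mod 11); P is NOT on the curve.

Evaluate F(9, 3, 9) term-by-term (mod 11).
  -X**2 ↦ -1·81·1·1 = -81
  -2*X*Y ↦ -2·9·3·1 = -54
  -3*X*Z ↦ -3·9·1·9 = -243
  2*Y**2 ↦ 2·1·9·1 = 18
  -Z**2 ↦ -1·1·1·81 = -81
Sum: F(9, 3, 9) = (-81) + (-54) + (-243) + (18) + (-81) = -441.
Reducing mod 11: -441 ≡ 10 (mod 11).
Since F(a, b, c) ≡ 10 ≠ 0 (mod 11), P does NOT lie on the curve.


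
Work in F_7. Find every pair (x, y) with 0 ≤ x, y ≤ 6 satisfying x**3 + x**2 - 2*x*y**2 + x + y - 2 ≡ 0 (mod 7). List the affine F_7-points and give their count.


Affine F_7-points: {(0, 2), (1, 1), (1, 3), (2, 3), (2, 6), (3, 3), (4, 4), (6, 1), (6, 2)}; count = 9.

For each of the 49 pairs (x, y) ∈ F_7², evaluate f(x, y) mod 7. Record the zeros.
  x = 0: [0↦5, 1↦6, 2↦0, 3↦1, 4↦2, 5↦3, 6↦4]  zeros at y ∈ {2}
  x = 1: [0↦1, 1↦0, 2↦2, 3↦0, 4↦1, 5↦5, 6↦5]  zeros at y ∈ {1, 3}
  x = 2: [0↦5, 1↦2, 2↦5, 3↦0, 4↦1, 5↦1, 6↦0]  zeros at y ∈ {3, 6}
  x = 3: [0↦2, 1↦4, 2↦1, 3↦0, 4↦1, 5↦4, 6↦2]  zeros at y ∈ {3}
  x = 4: [0↦5, 1↦5, 2↦3, 3↦6, 4↦0, 5↦6, 6↦3]  zeros at y ∈ {4}
  x = 5: [0↦6, 1↦4, 2↦3, 3↦3, 4↦4, 5↦6, 6↦2]  zeros at y ∈ ∅
  x = 6: [0↦4, 1↦0, 2↦0, 3↦4, 4↦5, 5↦3, 6↦5]  zeros at y ∈ {1, 2}
Collecting zeros: affine points = {(0, 2), (1, 1), (1, 3), (2, 3), (2, 6), (3, 3), (4, 4), (6, 1), (6, 2)}.
Total count |C(F_7)_aff| = 9.


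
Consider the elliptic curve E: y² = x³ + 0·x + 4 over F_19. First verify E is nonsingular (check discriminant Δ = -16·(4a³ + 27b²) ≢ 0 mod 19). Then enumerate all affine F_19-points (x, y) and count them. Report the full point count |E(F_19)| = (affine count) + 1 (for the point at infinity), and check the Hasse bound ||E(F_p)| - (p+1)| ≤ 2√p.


Affine points = {(0, 2), (0, 17), (1, 9), (1, 10), (4, 7), (4, 12), (6, 7), (6, 12), (7, 9), (7, 10), (9, 7), (9, 12), (10, 4), (10, 15), (11, 9), (11, 10), (13, 4), (13, 15), (15, 4), (15, 15)}; affine count = 20; |E(F_19)| = 21.

Discriminant check: Δ ∝ 4a³ + 27b² = 4·0³ + 27·4² = 4·0 + 27·16 ≡ 14 (mod 19). Nonzero ⇒ E is nonsingular.
For each x ∈ F_19, compute rhs = x³ + 0·x + 4 mod 19, then count y ∈ F_19 with y² ≡ rhs.
  x = 0: rhs = 4, matching y values: 2, 17 (2 points).
  x = 1: rhs = 5, matching y values: 9, 10 (2 points).
  x = 2: rhs = 12, matching y values: none (0 points).
  x = 3: rhs = 12, matching y values: none (0 points).
  x = 4: rhs = 11, matching y values: 7, 12 (2 points).
  x = 5: rhs = 15, matching y values: none (0 points).
  x = 6: rhs = 11, matching y values: 7, 12 (2 points).
  x = 7: rhs = 5, matching y values: 9, 10 (2 points).
  x = 8: rhs = 3, matching y values: none (0 points).
  x = 9: rhs = 11, matching y values: 7, 12 (2 points).
  x = 10: rhs = 16, matching y values: 4, 15 (2 points).
  x = 11: rhs = 5, matching y values: 9, 10 (2 points).
  x = 12: rhs = 3, matching y values: none (0 points).
  x = 13: rhs = 16, matching y values: 4, 15 (2 points).
  x = 14: rhs = 12, matching y values: none (0 points).
  x = 15: rhs = 16, matching y values: 4, 15 (2 points).
  x = 16: rhs = 15, matching y values: none (0 points).
  x = 17: rhs = 15, matching y values: none (0 points).
  x = 18: rhs = 3, matching y values: none (0 points).
Total affine count: 20.
Full point count |E(F_19)| = 20 + 1 = 21.
Hasse bound: |21 − (19+1)| = |1| = 1 ≤ 2√19 ≈ 8.7178 ✓.


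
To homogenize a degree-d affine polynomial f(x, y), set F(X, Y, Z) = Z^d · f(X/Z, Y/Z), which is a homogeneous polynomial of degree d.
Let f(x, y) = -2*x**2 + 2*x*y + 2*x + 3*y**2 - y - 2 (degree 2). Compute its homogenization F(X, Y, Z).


F(X, Y, Z) = -2*X**2 + 2*X*Y + 2*X*Z + 3*Y**2 - Y*Z - 2*Z**2

deg(f) = 2.
Substitute x = X/Z, y = Y/Z into f, then multiply by Z^2.
  monomial -2·x^2·y^0 ↦ -2·X^2·Y^0·Z^0.
  monomial 2·x^1·y^1 ↦ 2·X^1·Y^1·Z^0.
  monomial 2·x^1·y^0 ↦ 2·X^1·Y^0·Z^1.
  monomial 3·x^0·y^2 ↦ 3·X^0·Y^2·Z^0.
  monomial -1·x^0·y^1 ↦ -1·X^0·Y^1·Z^1.
  monomial -2·x^0·y^0 ↦ -2·X^0·Y^0·Z^2.
Collecting: F(X, Y, Z) = -2*X**2 + 2*X*Y + 2*X*Z + 3*Y**2 - Y*Z - 2*Z**2.


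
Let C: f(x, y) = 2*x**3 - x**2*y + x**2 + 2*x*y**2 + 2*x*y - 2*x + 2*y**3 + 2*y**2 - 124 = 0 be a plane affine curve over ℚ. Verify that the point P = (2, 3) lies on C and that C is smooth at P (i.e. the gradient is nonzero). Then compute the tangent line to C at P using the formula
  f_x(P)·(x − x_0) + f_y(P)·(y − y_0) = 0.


Tangent line at P: 38*x + 90*y - 346 = 0.

Step 1: f(2, 3) = 0, so P lies on C.
Step 2: partial derivatives
  f_x(x, y) = 6*x**2 - 2*x*y + 2*x + 2*y**2 + 2*y - 2, f_y(x, y) = -x**2 + 4*x*y + 2*x + 6*y**2 + 4*y.
  f_x(P) = 38, f_y(P) = 90 (gradient nonzero, so P is smooth).
Step 3: tangent line at P: 38·(x − 2) + 90·(y − 3) = 0.
Expanding: 38*x + 90*y - 346 = 0.


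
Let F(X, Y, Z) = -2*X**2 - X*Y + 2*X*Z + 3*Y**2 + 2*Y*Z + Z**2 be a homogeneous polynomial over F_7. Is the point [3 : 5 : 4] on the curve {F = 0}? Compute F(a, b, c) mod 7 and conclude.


F(3,5,4) ≡ 3 (mod 7); P is NOT on the curve.

Evaluate F(3, 5, 4) term-by-term (mod 7).
  -2*X**2 ↦ -2·9·1·1 = -18
  -X*Y ↦ -1·3·5·1 = -15
  2*X*Z ↦ 2·3·1·4 = 24
  3*Y**2 ↦ 3·1·25·1 = 75
  2*Y*Z ↦ 2·1·5·4 = 40
  Z**2 ↦ 1·1·1·16 = 16
Sum: F(3, 5, 4) = (-18) + (-15) + (24) + (75) + (40) + (16) = 122.
Reducing mod 7: 122 ≡ 3 (mod 7).
Since F(a, b, c) ≡ 3 ≠ 0 (mod 7), P does NOT lie on the curve.


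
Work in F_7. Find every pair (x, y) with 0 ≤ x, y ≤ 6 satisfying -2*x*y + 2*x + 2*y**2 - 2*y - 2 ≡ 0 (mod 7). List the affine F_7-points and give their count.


Affine F_7-points: {(1, 0), (1, 2), (3, 5), (3, 6), (6, 3), (6, 4)}; count = 6.

For each of the 49 pairs (x, y) ∈ F_7², evaluate f(x, y) mod 7. Record the zeros.
  x = 0: [0↦5, 1↦5, 2↦2, 3↦3, 4↦1, 5↦3, 6↦2]  zeros at y ∈ ∅
  x = 1: [0↦0, 1↦5, 2↦0, 3↦6, 4↦2, 5↦2, 6↦6]  zeros at y ∈ {0, 2}
  x = 2: [0↦2, 1↦5, 2↦5, 3↦2, 4↦3, 5↦1, 6↦3]  zeros at y ∈ ∅
  x = 3: [0↦4, 1↦5, 2↦3, 3↦5, 4↦4, 5↦0, 6↦0]  zeros at y ∈ {5, 6}
  x = 4: [0↦6, 1↦5, 2↦1, 3↦1, 4↦5, 5↦6, 6↦4]  zeros at y ∈ ∅
  x = 5: [0↦1, 1↦5, 2↦6, 3↦4, 4↦6, 5↦5, 6↦1]  zeros at y ∈ ∅
  x = 6: [0↦3, 1↦5, 2↦4, 3↦0, 4↦0, 5↦4, 6↦5]  zeros at y ∈ {3, 4}
Collecting zeros: affine points = {(1, 0), (1, 2), (3, 5), (3, 6), (6, 3), (6, 4)}.
Total count |C(F_7)_aff| = 6.


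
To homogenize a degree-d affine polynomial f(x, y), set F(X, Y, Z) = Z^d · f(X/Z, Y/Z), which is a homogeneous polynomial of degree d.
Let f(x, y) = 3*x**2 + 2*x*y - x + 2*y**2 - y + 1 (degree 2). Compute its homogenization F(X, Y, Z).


F(X, Y, Z) = 3*X**2 + 2*X*Y - X*Z + 2*Y**2 - Y*Z + Z**2

deg(f) = 2.
Substitute x = X/Z, y = Y/Z into f, then multiply by Z^2.
  monomial 3·x^2·y^0 ↦ 3·X^2·Y^0·Z^0.
  monomial 2·x^1·y^1 ↦ 2·X^1·Y^1·Z^0.
  monomial -1·x^1·y^0 ↦ -1·X^1·Y^0·Z^1.
  monomial 2·x^0·y^2 ↦ 2·X^0·Y^2·Z^0.
  monomial -1·x^0·y^1 ↦ -1·X^0·Y^1·Z^1.
  monomial 1·x^0·y^0 ↦ 1·X^0·Y^0·Z^2.
Collecting: F(X, Y, Z) = 3*X**2 + 2*X*Y - X*Z + 2*Y**2 - Y*Z + Z**2.


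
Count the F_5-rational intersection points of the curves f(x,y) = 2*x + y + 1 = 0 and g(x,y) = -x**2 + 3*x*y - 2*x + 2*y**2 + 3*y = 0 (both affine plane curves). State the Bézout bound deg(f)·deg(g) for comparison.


Common zeros: ∅; count = 0; Bézout bound = 2.

deg(f) = 1, deg(g) = 2, so Bézout bound = 2.
Scan x ∈ F_5. For each x, list the y ∈ F_5 with f(x, y) ≡ 0 and those with g(x, y) ≡ 0 (mod 5); the common zeros in that column are the intersection.
  x = 0: f ≡ 0 at y ∈ {4}; g ≡ 0 at y ∈ {0, 1}; common: ∅.
  x = 1: f ≡ 0 at y ∈ {2}; g ≡ 0 at y ∈ {1}; common: ∅.
  x = 2: f ≡ 0 at y ∈ {0}; g ≡ 0 at y ∈ {4}; common: ∅.
  x = 3: f ≡ 0 at y ∈ {3}; g ≡ 0 at y ∈ {0, 4}; common: ∅.
  x = 4: f ≡ 0 at y ∈ {1}; g ≡ 0 at y ∈ ∅; common: ∅.
Collecting: common zeros = ∅, so the count is 0.
Comparison with the Bézout bound: 0 ≤ 2 = deg(f)·deg(g), as expected for curves with no common component (the affine F_5-count falls short of the bound because intersections may lie at infinity, over extension fields, or carry multiplicity).


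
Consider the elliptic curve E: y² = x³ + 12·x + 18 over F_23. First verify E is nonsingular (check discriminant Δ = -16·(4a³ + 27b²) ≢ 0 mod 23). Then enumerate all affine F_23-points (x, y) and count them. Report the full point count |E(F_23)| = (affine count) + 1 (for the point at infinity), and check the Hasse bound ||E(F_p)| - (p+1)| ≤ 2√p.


Affine points = {(0, 8), (0, 15), (1, 10), (1, 13), (2, 2), (2, 21), (3, 9), (3, 14), (7, 10), (7, 13), (9, 2), (9, 21), (11, 3), (11, 20), (12, 2), (12, 21), (13, 5), (13, 18), (14, 3), (14, 20), (15, 10), (15, 13), (17, 11), (17, 12), (20, 1), (20, 22), (21, 3), (21, 20)}; affine count = 28; |E(F_23)| = 29.

Discriminant check: Δ ∝ 4a³ + 27b² = 4·12³ + 27·18² = 4·1728 + 27·324 ≡ 20 (mod 23). Nonzero ⇒ E is nonsingular.
For each x ∈ F_23, compute rhs = x³ + 12·x + 18 mod 23, then count y ∈ F_23 with y² ≡ rhs.
  x = 0: rhs = 18, matching y values: 8, 15 (2 points).
  x = 1: rhs = 8, matching y values: 10, 13 (2 points).
  x = 2: rhs = 4, matching y values: 2, 21 (2 points).
  x = 3: rhs = 12, matching y values: 9, 14 (2 points).
  x = 4: rhs = 15, matching y values: none (0 points).
  x = 5: rhs = 19, matching y values: none (0 points).
  x = 6: rhs = 7, matching y values: none (0 points).
  x = 7: rhs = 8, matching y values: 10, 13 (2 points).
  x = 8: rhs = 5, matching y values: none (0 points).
  x = 9: rhs = 4, matching y values: 2, 21 (2 points).
  x = 10: rhs = 11, matching y values: none (0 points).
  x = 11: rhs = 9, matching y values: 3, 20 (2 points).
  x = 12: rhs = 4, matching y values: 2, 21 (2 points).
  x = 13: rhs = 2, matching y values: 5, 18 (2 points).
  x = 14: rhs = 9, matching y values: 3, 20 (2 points).
  x = 15: rhs = 8, matching y values: 10, 13 (2 points).
  x = 16: rhs = 5, matching y values: none (0 points).
  x = 17: rhs = 6, matching y values: 11, 12 (2 points).
  x = 18: rhs = 17, matching y values: none (0 points).
  x = 19: rhs = 21, matching y values: none (0 points).
  x = 20: rhs = 1, matching y values: 1, 22 (2 points).
  x = 21: rhs = 9, matching y values: 3, 20 (2 points).
  x = 22: rhs = 5, matching y values: none (0 points).
Total affine count: 28.
Full point count |E(F_23)| = 28 + 1 = 29.
Hasse bound: |29 − (23+1)| = |5| = 5 ≤ 2√23 ≈ 9.5917 ✓.


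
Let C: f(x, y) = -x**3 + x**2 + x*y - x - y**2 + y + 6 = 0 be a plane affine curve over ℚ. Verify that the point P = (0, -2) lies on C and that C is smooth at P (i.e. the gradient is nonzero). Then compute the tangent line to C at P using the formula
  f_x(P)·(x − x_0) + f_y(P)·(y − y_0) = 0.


Tangent line at P: -3*x + 5*y + 10 = 0.

Step 1: f(0, -2) = 0, so P lies on C.
Step 2: partial derivatives
  f_x(x, y) = -3*x**2 + 2*x + y - 1, f_y(x, y) = x - 2*y + 1.
  f_x(P) = -3, f_y(P) = 5 (gradient nonzero, so P is smooth).
Step 3: tangent line at P: -3·(x − 0) + 5·(y − -2) = 0.
Expanding: -3*x + 5*y + 10 = 0.


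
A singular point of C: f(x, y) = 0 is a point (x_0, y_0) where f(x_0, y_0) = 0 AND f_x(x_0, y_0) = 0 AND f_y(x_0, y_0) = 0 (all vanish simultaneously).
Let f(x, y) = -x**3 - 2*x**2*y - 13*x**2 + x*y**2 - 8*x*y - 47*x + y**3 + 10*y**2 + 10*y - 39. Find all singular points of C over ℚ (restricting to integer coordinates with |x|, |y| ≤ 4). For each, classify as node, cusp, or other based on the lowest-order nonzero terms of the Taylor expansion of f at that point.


Singular points: {(-3, -2)}; classification: cusp.

Compute partial derivatives:
  f_x = -3*x**2 - 4*x*y - 26*x + y**2 - 8*y - 47.
  f_y = -2*x**2 + 2*x*y - 8*x + 3*y**2 + 20*y + 10.
Scan x_0 ∈ {−4, ..., 4}. For each x_0, f_y(x_0, y) is a polynomial in y; find its integer roots y ∈ {−4, ..., 4}, then test f_x and f at those candidates.
  x = -4: f_y(-4, y) = 3*y**2 + 12*y + 10; no integer root y with |y| ≤ 4.
  x = -3: f_y(-3, y) = 3*y**2 + 14*y + 16; vanishes at y ∈ {-2}. (-3, -2): f_x = 0, f = 0 — SINGULAR.
  x = -2: f_y(-2, y) = 3*y**2 + 16*y + 18; no integer root y with |y| ≤ 4.
  x = -1: f_y(-1, y) = 3*y**2 + 18*y + 16; no integer root y with |y| ≤ 4.
  x = 0: f_y(0, y) = 3*y**2 + 20*y + 10; no integer root y with |y| ≤ 4.
  x = 1: f_y(1, y) = 3*y**2 + 22*y; vanishes at y ∈ {0}. (1, 0): f_x = -76 ≠ 0.
  x = 2: f_y(2, y) = 3*y**2 + 24*y - 14; no integer root y with |y| ≤ 4.
  x = 3: f_y(3, y) = 3*y**2 + 26*y - 32; no integer root y with |y| ≤ 4.
  x = 4: f_y(4, y) = 3*y**2 + 28*y - 54; no integer root y with |y| ≤ 4.
Only singular point on the grid: (-3, -2).
Classify: substitute x = -3 + u, y = -2 + v and expand: f = -u**3 - 2*u**2*v + u*v**2 + v**3 + v**2.
No constant or linear terms (consistent with a singular point). Quadratic part: v**2. Cubic part: -u**3 - 2*u**2*v + u*v**2 + v**3.
The quadratic part v**2 is a perfect square, so there is a single (double) tangent line v = 0, i.e. y = -2. Restricting the cubic part to that line (v = 0) leaves -u**3 ≠ 0, so f is not divisible by v and the branch is v² ≈ u**3 to lowest order — this is a cusp.
Classification: cusp.


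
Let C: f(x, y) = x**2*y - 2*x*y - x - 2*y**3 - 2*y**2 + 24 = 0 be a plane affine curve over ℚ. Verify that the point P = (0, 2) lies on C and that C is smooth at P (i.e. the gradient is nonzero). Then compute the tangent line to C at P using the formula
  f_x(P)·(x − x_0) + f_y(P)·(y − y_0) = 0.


Tangent line at P: -5*x - 32*y + 64 = 0.

Step 1: f(0, 2) = 0, so P lies on C.
Step 2: partial derivatives
  f_x(x, y) = 2*x*y - 2*y - 1, f_y(x, y) = x**2 - 2*x - 6*y**2 - 4*y.
  f_x(P) = -5, f_y(P) = -32 (gradient nonzero, so P is smooth).
Step 3: tangent line at P: -5·(x − 0) + -32·(y − 2) = 0.
Expanding: -5*x - 32*y + 64 = 0.


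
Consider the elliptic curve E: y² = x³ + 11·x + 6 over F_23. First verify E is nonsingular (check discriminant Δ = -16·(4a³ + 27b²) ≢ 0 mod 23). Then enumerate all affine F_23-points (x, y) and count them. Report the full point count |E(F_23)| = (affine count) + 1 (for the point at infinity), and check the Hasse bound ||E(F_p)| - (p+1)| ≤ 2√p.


Affine points = {(0, 11), (0, 12), (1, 8), (1, 15), (2, 6), (2, 17), (5, 5), (5, 18), (6, 9), (6, 14), (7, 9), (7, 14), (8, 10), (8, 13), (9, 11), (9, 12), (10, 9), (10, 14), (11, 3), (11, 20), (12, 7), (12, 16), (13, 0), (14, 11), (14, 12), (15, 2), (15, 21), (16, 0), (17, 0), (19, 6), (19, 17)}; affine count = 31; |E(F_23)| = 32.

Discriminant check: Δ ∝ 4a³ + 27b² = 4·11³ + 27·6² = 4·1331 + 27·36 ≡ 17 (mod 23). Nonzero ⇒ E is nonsingular.
For each x ∈ F_23, compute rhs = x³ + 11·x + 6 mod 23, then count y ∈ F_23 with y² ≡ rhs.
  x = 0: rhs = 6, matching y values: 11, 12 (2 points).
  x = 1: rhs = 18, matching y values: 8, 15 (2 points).
  x = 2: rhs = 13, matching y values: 6, 17 (2 points).
  x = 3: rhs = 20, matching y values: none (0 points).
  x = 4: rhs = 22, matching y values: none (0 points).
  x = 5: rhs = 2, matching y values: 5, 18 (2 points).
  x = 6: rhs = 12, matching y values: 9, 14 (2 points).
  x = 7: rhs = 12, matching y values: 9, 14 (2 points).
  x = 8: rhs = 8, matching y values: 10, 13 (2 points).
  x = 9: rhs = 6, matching y values: 11, 12 (2 points).
  x = 10: rhs = 12, matching y values: 9, 14 (2 points).
  x = 11: rhs = 9, matching y values: 3, 20 (2 points).
  x = 12: rhs = 3, matching y values: 7, 16 (2 points).
  x = 13: rhs = 0, matching y values: 0 (1 points).
  x = 14: rhs = 6, matching y values: 11, 12 (2 points).
  x = 15: rhs = 4, matching y values: 2, 21 (2 points).
  x = 16: rhs = 0, matching y values: 0 (1 points).
  x = 17: rhs = 0, matching y values: 0 (1 points).
  x = 18: rhs = 10, matching y values: none (0 points).
  x = 19: rhs = 13, matching y values: 6, 17 (2 points).
  x = 20: rhs = 15, matching y values: none (0 points).
  x = 21: rhs = 22, matching y values: none (0 points).
  x = 22: rhs = 17, matching y values: none (0 points).
Total affine count: 31.
Full point count |E(F_23)| = 31 + 1 = 32.
Hasse bound: |32 − (23+1)| = |8| = 8 ≤ 2√23 ≈ 9.5917 ✓.


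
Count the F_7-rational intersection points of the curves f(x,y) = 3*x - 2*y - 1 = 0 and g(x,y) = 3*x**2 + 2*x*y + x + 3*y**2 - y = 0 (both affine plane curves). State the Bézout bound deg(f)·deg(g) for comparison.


Common zeros: {(2, 6), (3, 4)}; count = 2; Bézout bound = 2.

deg(f) = 1, deg(g) = 2, so Bézout bound = 2.
Scan x ∈ F_7. For each x, list the y ∈ F_7 with f(x, y) ≡ 0 and those with g(x, y) ≡ 0 (mod 7); the common zeros in that column are the intersection.
  x = 0: f ≡ 0 at y ∈ {3}; g ≡ 0 at y ∈ {0, 5}; common: ∅.
  x = 1: f ≡ 0 at y ∈ {1}; g ≡ 0 at y ∈ {4, 5}; common: ∅.
  x = 2: f ≡ 0 at y ∈ {6}; g ≡ 0 at y ∈ {0, 6}; common: {6}.
  x = 3: f ≡ 0 at y ∈ {4}; g ≡ 0 at y ∈ {4, 6}; common: {4}.
  x = 4: f ≡ 0 at y ∈ {2}; g ≡ 0 at y ∈ ∅; common: ∅.
  x = 5: f ≡ 0 at y ∈ {0}; g ≡ 0 at y ∈ ∅; common: ∅.
  x = 6: f ≡ 0 at y ∈ {5}; g ≡ 0 at y ∈ ∅; common: ∅.
Collecting: common zeros = {(2, 6), (3, 4)}, so the count is 2.
Comparison with the Bézout bound: 2 ≤ 2 = deg(f)·deg(g), as expected for curves with no common component (the bound is attained).


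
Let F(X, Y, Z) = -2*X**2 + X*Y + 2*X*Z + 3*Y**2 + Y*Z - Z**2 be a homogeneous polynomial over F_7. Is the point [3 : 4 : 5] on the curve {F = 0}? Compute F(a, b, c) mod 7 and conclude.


F(3,4,5) ≡ 4 (mod 7); P is NOT on the curve.

Evaluate F(3, 4, 5) term-by-term (mod 7).
  -2*X**2 ↦ -2·9·1·1 = -18
  X*Y ↦ 1·3·4·1 = 12
  2*X*Z ↦ 2·3·1·5 = 30
  3*Y**2 ↦ 3·1·16·1 = 48
  Y*Z ↦ 1·1·4·5 = 20
  -Z**2 ↦ -1·1·1·25 = -25
Sum: F(3, 4, 5) = (-18) + (12) + (30) + (48) + (20) + (-25) = 67.
Reducing mod 7: 67 ≡ 4 (mod 7).
Since F(a, b, c) ≡ 4 ≠ 0 (mod 7), P does NOT lie on the curve.


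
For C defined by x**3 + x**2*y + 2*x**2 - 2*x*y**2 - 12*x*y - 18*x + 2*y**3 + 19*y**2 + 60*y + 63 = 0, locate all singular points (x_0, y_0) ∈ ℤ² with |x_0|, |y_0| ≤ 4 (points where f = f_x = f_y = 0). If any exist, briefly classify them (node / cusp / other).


Singular points: {(0, -3)}; classification: node.

Compute partial derivatives:
  f_x = 3*x**2 + 2*x*y + 4*x - 2*y**2 - 12*y - 18.
  f_y = x**2 - 4*x*y - 12*x + 6*y**2 + 38*y + 60.
Scan x_0 ∈ {−4, ..., 4}. For each x_0, f_y(x_0, y) is a polynomial in y; find its integer roots y ∈ {−4, ..., 4}, then test f_x and f at those candidates.
  x = -4: f_y(-4, y) = 6*y**2 + 54*y + 124; no integer root y with |y| ≤ 4.
  x = -3: f_y(-3, y) = 6*y**2 + 50*y + 105; no integer root y with |y| ≤ 4.
  x = -2: f_y(-2, y) = 6*y**2 + 46*y + 88; vanishes at y ∈ {-4}. (-2, -4): f_x = 18 ≠ 0.
  x = -1: f_y(-1, y) = 6*y**2 + 42*y + 73; no integer root y with |y| ≤ 4.
  x = 0: f_y(0, y) = 6*y**2 + 38*y + 60; vanishes at y ∈ {-3}. (0, -3): f_x = 0, f = 0 — SINGULAR.
  x = 1: f_y(1, y) = 6*y**2 + 34*y + 49; no integer root y with |y| ≤ 4.
  x = 2: f_y(2, y) = 6*y**2 + 30*y + 40; no integer root y with |y| ≤ 4.
  x = 3: f_y(3, y) = 6*y**2 + 26*y + 33; no integer root y with |y| ≤ 4.
  x = 4: f_y(4, y) = 6*y**2 + 22*y + 28; no integer root y with |y| ≤ 4.
Only singular point on the grid: (0, -3).
Classify: substitute x = 0 + u, y = -3 + v and expand: f = u**3 + u**2*v - u**2 - 2*u*v**2 + 2*v**3 + v**2.
No constant or linear terms (consistent with a singular point). Quadratic part: -u**2 + v**2. Cubic part: u**3 + u**2*v - 2*u*v**2 + 2*v**3.
The quadratic part v**2 - u**2 = (v − u)(v + u) splits into two distinct linear factors, so there are two distinct tangent lines y − -3 = ±(x − 0) — this is a node (ordinary double point).
Classification: node.


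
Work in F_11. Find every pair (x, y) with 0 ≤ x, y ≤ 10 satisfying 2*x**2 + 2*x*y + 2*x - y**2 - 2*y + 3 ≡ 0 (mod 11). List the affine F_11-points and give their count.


Affine F_11-points: {(0, 1), (0, 8), (2, 5), (2, 8), (3, 5), (3, 10), (8, 4), (8, 10), (9, 1), (9, 4)}; count = 10.

For each of the 121 pairs (x, y) ∈ F_11², evaluate f(x, y) mod 11. Record the zeros.
  x = 0: [0↦3, 1↦0, 2↦6, 3↦10, 4↦1, 5↦1, 6↦10, 7↦6, 8↦0, 9↦3, 10↦4]  zeros at y ∈ {1, 8}
  x = 1: [0↦7, 1↦6, 2↦3, 3↦9, 4↦2, 5↦4, 6↦4, 7↦2, 8↦9, 9↦3, 10↦6]  zeros at y ∈ ∅
  x = 2: [0↦4, 1↦5, 2↦4, 3↦1, 4↦7, 5↦0, 6↦2, 7↦2, 8↦0, 9↦7, 10↦1]  zeros at y ∈ {5, 8}
  x = 3: [0↦5, 1↦8, 2↦9, 3↦8, 4↦5, 5↦0, 6↦4, 7↦6, 8↦6, 9↦4, 10↦0]  zeros at y ∈ {5, 10}
  x = 4: [0↦10, 1↦4, 2↦7, 3↦8, 4↦7, 5↦4, 6↦10, 7↦3, 8↦5, 9↦5, 10↦3]  zeros at y ∈ ∅
  x = 5: [0↦8, 1↦4, 2↦9, 3↦1, 4↦2, 5↦1, 6↦9, 7↦4, 8↦8, 9↦10, 10↦10]  zeros at y ∈ ∅
  x = 6: [0↦10, 1↦8, 2↦4, 3↦9, 4↦1, 5↦2, 6↦1, 7↦9, 8↦4, 9↦8, 10↦10]  zeros at y ∈ ∅
  x = 7: [0↦5, 1↦5, 2↦3, 3↦10, 4↦4, 5↦7, 6↦8, 7↦7, 8↦4, 9↦10, 10↦3]  zeros at y ∈ ∅
  x = 8: [0↦4, 1↦6, 2↦6, 3↦4, 4↦0, 5↦5, 6↦8, 7↦9, 8↦8, 9↦5, 10↦0]  zeros at y ∈ {4, 10}
  x = 9: [0↦7, 1↦0, 2↦2, 3↦2, 4↦0, 5↦7, 6↦1, 7↦4, 8↦5, 9↦4, 10↦1]  zeros at y ∈ {1, 4}
  x = 10: [0↦3, 1↦9, 2↦2, 3↦4, 4↦4, 5↦2, 6↦9, 7↦3, 8↦6, 9↦7, 10↦6]  zeros at y ∈ ∅
Collecting zeros: affine points = {(0, 1), (0, 8), (2, 5), (2, 8), (3, 5), (3, 10), (8, 4), (8, 10), (9, 1), (9, 4)}.
Total count |C(F_11)_aff| = 10.


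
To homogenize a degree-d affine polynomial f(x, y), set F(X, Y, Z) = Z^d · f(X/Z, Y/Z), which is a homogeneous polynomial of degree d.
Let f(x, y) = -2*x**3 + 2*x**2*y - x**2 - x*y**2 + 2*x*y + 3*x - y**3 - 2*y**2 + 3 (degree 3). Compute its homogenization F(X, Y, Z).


F(X, Y, Z) = -2*X**3 + 2*X**2*Y - X**2*Z - X*Y**2 + 2*X*Y*Z + 3*X*Z**2 - Y**3 - 2*Y**2*Z + 3*Z**3

deg(f) = 3.
Substitute x = X/Z, y = Y/Z into f, then multiply by Z^3.
  monomial -2·x^3·y^0 ↦ -2·X^3·Y^0·Z^0.
  monomial 2·x^2·y^1 ↦ 2·X^2·Y^1·Z^0.
  monomial -1·x^2·y^0 ↦ -1·X^2·Y^0·Z^1.
  monomial -1·x^1·y^2 ↦ -1·X^1·Y^2·Z^0.
  monomial 2·x^1·y^1 ↦ 2·X^1·Y^1·Z^1.
  monomial 3·x^1·y^0 ↦ 3·X^1·Y^0·Z^2.
  monomial -1·x^0·y^3 ↦ -1·X^0·Y^3·Z^0.
  monomial -2·x^0·y^2 ↦ -2·X^0·Y^2·Z^1.
  monomial 3·x^0·y^0 ↦ 3·X^0·Y^0·Z^3.
Collecting: F(X, Y, Z) = -2*X**3 + 2*X**2*Y - X**2*Z - X*Y**2 + 2*X*Y*Z + 3*X*Z**2 - Y**3 - 2*Y**2*Z + 3*Z**3.


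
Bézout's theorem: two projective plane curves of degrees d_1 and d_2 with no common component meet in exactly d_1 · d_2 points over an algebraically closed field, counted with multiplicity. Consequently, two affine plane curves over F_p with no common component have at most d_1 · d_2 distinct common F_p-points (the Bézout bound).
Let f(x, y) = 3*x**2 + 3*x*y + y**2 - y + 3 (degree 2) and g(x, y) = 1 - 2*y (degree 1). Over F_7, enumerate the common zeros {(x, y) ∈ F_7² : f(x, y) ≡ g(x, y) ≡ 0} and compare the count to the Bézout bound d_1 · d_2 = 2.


Common zeros: ∅; count = 0; Bézout bound = 2.

deg(f) = 2, deg(g) = 1, so Bézout bound = 2.
Scan x ∈ F_7. For each x, list the y ∈ F_7 with f(x, y) ≡ 0 and those with g(x, y) ≡ 0 (mod 7); the common zeros in that column are the intersection.
  x = 0: f ≡ 0 at y ∈ ∅; g ≡ 0 at y ∈ {4}; common: ∅.
  x = 1: f ≡ 0 at y ∈ {2, 3}; g ≡ 0 at y ∈ {4}; common: ∅.
  x = 2: f ≡ 0 at y ∈ {1}; g ≡ 0 at y ∈ {4}; common: ∅.
  x = 3: f ≡ 0 at y ∈ {3}; g ≡ 0 at y ∈ {4}; common: ∅.
  x = 4: f ≡ 0 at y ∈ {1, 2}; g ≡ 0 at y ∈ {4}; common: ∅.
  x = 5: f ≡ 0 at y ∈ ∅; g ≡ 0 at y ∈ {4}; common: ∅.
  x = 6: f ≡ 0 at y ∈ ∅; g ≡ 0 at y ∈ {4}; common: ∅.
Collecting: common zeros = ∅, so the count is 0.
Comparison with the Bézout bound: 0 ≤ 2 = deg(f)·deg(g), as expected for curves with no common component (the affine F_7-count falls short of the bound because intersections may lie at infinity, over extension fields, or carry multiplicity).


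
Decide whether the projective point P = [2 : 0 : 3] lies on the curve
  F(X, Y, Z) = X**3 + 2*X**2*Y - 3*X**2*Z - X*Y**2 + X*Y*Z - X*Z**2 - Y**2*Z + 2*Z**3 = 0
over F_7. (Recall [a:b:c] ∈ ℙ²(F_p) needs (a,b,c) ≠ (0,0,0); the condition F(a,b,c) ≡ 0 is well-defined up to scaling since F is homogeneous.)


F(2,0,3) ≡ 1 (mod 7); P is NOT on the curve.

Evaluate F(2, 0, 3) term-by-term (mod 7).
  X**3 ↦ 1·8·1·1 = 8
  2*X**2*Y ↦ 2·4·0·1 = 0
  -3*X**2*Z ↦ -3·4·1·3 = -36
  -X*Y**2 ↦ -1·2·0·1 = 0
  X*Y*Z ↦ 1·2·0·3 = 0
  -X*Z**2 ↦ -1·2·1·9 = -18
  -Y**2*Z ↦ -1·1·0·3 = 0
  2*Z**3 ↦ 2·1·1·27 = 54
Sum: F(2, 0, 3) = (8) + (0) + (-36) + (0) + (0) + (-18) + (0) + (54) = 8.
Reducing mod 7: 8 ≡ 1 (mod 7).
Since F(a, b, c) ≡ 1 ≠ 0 (mod 7), P does NOT lie on the curve.


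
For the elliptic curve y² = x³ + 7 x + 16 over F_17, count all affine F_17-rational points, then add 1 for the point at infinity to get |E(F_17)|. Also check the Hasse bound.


Affine points = {(0, 4), (0, 13), (2, 2), (2, 15), (3, 8), (3, 9), (6, 6), (6, 11), (7, 0), (9, 3), (9, 14), (10, 7), (10, 10), (11, 8), (11, 9), (12, 3), (12, 14), (13, 3), (13, 14), (14, 6), (14, 11), (16, 5), (16, 12)}; affine count = 23; |E(F_17)| = 24.

Discriminant check: Δ ∝ 4a³ + 27b² = 4·7³ + 27·16² = 4·343 + 27·256 ≡ 5 (mod 17). Nonzero ⇒ E is nonsingular.
For each x ∈ F_17, compute rhs = x³ + 7·x + 16 mod 17, then count y ∈ F_17 with y² ≡ rhs.
  x = 0: rhs = 16, matching y values: 4, 13 (2 points).
  x = 1: rhs = 7, matching y values: none (0 points).
  x = 2: rhs = 4, matching y values: 2, 15 (2 points).
  x = 3: rhs = 13, matching y values: 8, 9 (2 points).
  x = 4: rhs = 6, matching y values: none (0 points).
  x = 5: rhs = 6, matching y values: none (0 points).
  x = 6: rhs = 2, matching y values: 6, 11 (2 points).
  x = 7: rhs = 0, matching y values: 0 (1 points).
  x = 8: rhs = 6, matching y values: none (0 points).
  x = 9: rhs = 9, matching y values: 3, 14 (2 points).
  x = 10: rhs = 15, matching y values: 7, 10 (2 points).
  x = 11: rhs = 13, matching y values: 8, 9 (2 points).
  x = 12: rhs = 9, matching y values: 3, 14 (2 points).
  x = 13: rhs = 9, matching y values: 3, 14 (2 points).
  x = 14: rhs = 2, matching y values: 6, 11 (2 points).
  x = 15: rhs = 11, matching y values: none (0 points).
  x = 16: rhs = 8, matching y values: 5, 12 (2 points).
Total affine count: 23.
Full point count |E(F_17)| = 23 + 1 = 24.
Hasse bound: |24 − (17+1)| = |6| = 6 ≤ 2√17 ≈ 8.2462 ✓.


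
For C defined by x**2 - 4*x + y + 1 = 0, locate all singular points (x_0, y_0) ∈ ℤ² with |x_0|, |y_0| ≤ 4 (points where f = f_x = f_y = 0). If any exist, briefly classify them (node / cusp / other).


No singular points in the scanned grid; C is smooth there.

Compute partial derivatives:
  f_x = 2*x - 4.
  f_y = 1.
f_y = 1 is a nonzero constant, so f_y never vanishes: no point (x, y) can satisfy f = f_x = f_y = 0. In particular no (x, y) ∈ {−4, ..., 4}² is singular; the curve is smooth.


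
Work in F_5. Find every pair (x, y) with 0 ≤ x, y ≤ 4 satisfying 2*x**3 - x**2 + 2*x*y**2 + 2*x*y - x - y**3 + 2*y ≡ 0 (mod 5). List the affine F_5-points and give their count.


Affine F_5-points: {(0, 0), (1, 0), (1, 1), (2, 0), (2, 2), (3, 1), (4, 1)}; count = 7.

For each of the 25 pairs (x, y) ∈ F_5², evaluate f(x, y) mod 5. Record the zeros.
  x = 0: [0↦0, 1↦1, 2↦1, 3↦4, 4↦4]  zeros at y ∈ {0}
  x = 1: [0↦0, 1↦0, 2↦3, 3↦3, 4↦4]  zeros at y ∈ {0, 1}
  x = 2: [0↦0, 1↦4, 2↦0, 3↦2, 4↦4]  zeros at y ∈ {0, 2}
  x = 3: [0↦2, 1↦0, 2↦4, 3↦3, 4↦1]  zeros at y ∈ {1}
  x = 4: [0↦3, 1↦0, 2↦2, 3↦3, 4↦2]  zeros at y ∈ {1}
Collecting zeros: affine points = {(0, 0), (1, 0), (1, 1), (2, 0), (2, 2), (3, 1), (4, 1)}.
Total count |C(F_5)_aff| = 7.


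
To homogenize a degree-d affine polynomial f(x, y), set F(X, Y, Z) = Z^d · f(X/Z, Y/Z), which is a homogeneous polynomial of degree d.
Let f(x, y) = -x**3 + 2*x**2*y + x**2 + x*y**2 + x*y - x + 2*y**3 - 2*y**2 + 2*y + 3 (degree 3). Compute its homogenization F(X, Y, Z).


F(X, Y, Z) = -X**3 + 2*X**2*Y + X**2*Z + X*Y**2 + X*Y*Z - X*Z**2 + 2*Y**3 - 2*Y**2*Z + 2*Y*Z**2 + 3*Z**3

deg(f) = 3.
Substitute x = X/Z, y = Y/Z into f, then multiply by Z^3.
  monomial -1·x^3·y^0 ↦ -1·X^3·Y^0·Z^0.
  monomial 2·x^2·y^1 ↦ 2·X^2·Y^1·Z^0.
  monomial 1·x^2·y^0 ↦ 1·X^2·Y^0·Z^1.
  monomial 1·x^1·y^2 ↦ 1·X^1·Y^2·Z^0.
  monomial 1·x^1·y^1 ↦ 1·X^1·Y^1·Z^1.
  monomial -1·x^1·y^0 ↦ -1·X^1·Y^0·Z^2.
  monomial 2·x^0·y^3 ↦ 2·X^0·Y^3·Z^0.
  monomial -2·x^0·y^2 ↦ -2·X^0·Y^2·Z^1.
  monomial 2·x^0·y^1 ↦ 2·X^0·Y^1·Z^2.
  monomial 3·x^0·y^0 ↦ 3·X^0·Y^0·Z^3.
Collecting: F(X, Y, Z) = -X**3 + 2*X**2*Y + X**2*Z + X*Y**2 + X*Y*Z - X*Z**2 + 2*Y**3 - 2*Y**2*Z + 2*Y*Z**2 + 3*Z**3.
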